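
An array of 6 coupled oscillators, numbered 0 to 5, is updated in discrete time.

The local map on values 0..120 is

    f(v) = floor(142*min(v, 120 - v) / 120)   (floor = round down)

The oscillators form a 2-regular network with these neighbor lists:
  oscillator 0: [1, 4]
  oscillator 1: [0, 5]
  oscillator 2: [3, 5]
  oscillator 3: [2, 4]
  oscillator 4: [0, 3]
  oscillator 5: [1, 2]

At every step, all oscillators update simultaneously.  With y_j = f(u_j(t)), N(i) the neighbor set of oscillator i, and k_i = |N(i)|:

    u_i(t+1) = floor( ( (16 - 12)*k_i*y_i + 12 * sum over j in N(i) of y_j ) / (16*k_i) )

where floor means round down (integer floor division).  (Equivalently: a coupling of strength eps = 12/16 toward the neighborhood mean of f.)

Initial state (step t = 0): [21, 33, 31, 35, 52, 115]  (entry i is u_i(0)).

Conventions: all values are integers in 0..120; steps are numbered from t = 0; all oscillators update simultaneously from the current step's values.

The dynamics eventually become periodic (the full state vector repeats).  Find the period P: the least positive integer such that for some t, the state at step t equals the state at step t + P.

Simulating step by step:
t=0: [21, 33, 31, 35, 52, 115]
t=1: [43, 20, 26, 46, 39, 29]
t=2: [38, 37, 40, 42, 50, 28]
t=3: [49, 39, 42, 52, 49, 42]
t=4: [52, 51, 53, 55, 58, 47]
t=5: [63, 58, 60, 65, 64, 59]
t=6: [67, 68, 68, 67, 66, 69]
t=7: [62, 61, 61, 62, 62, 60]
t=8: [68, 69, 69, 68, 68, 69]
t=9: [60, 60, 60, 60, 61, 60]
t=10: [70, 71, 71, 70, 70, 71]
t=11: [58, 57, 57, 58, 59, 57]
t=12: [68, 67, 67, 68, 68, 67]
t=13: [61, 61, 61, 61, 61, 62]
t=14: [69, 68, 68, 69, 69, 68]
t=15: [60, 60, 60, 60, 60, 61]
t=16: [71, 70, 70, 71, 71, 70]
t=17: [57, 58, 58, 57, 57, 59]
t=18: [67, 68, 68, 67, 67, 68]
t=19: [61, 61, 61, 61, 62, 61]
t=20: [68, 69, 69, 68, 68, 69]

Answer: 12
Key observation: The state at step 8, [68, 69, 69, 68, 68, 69], reappears at step 20 — and no state repeats earlier — so the cycle the system enters has period 12.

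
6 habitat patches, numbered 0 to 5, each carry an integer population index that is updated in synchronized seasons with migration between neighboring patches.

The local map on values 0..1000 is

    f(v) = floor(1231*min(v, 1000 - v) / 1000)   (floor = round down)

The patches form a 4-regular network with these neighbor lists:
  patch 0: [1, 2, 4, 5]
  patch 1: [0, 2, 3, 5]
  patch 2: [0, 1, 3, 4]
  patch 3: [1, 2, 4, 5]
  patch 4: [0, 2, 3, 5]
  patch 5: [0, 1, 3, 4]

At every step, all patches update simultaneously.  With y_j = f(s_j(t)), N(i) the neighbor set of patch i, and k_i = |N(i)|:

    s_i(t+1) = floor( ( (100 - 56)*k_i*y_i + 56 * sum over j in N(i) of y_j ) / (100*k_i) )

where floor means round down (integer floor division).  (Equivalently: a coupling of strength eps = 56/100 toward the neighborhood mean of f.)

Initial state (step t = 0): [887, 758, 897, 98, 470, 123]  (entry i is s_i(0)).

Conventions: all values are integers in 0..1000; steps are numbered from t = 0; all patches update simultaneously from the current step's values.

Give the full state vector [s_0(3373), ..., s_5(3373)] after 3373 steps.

Simulating step by step:
t=0: [887, 758, 897, 98, 470, 123]
t=1: [222, 205, 214, 214, 329, 225]
t=2: [287, 261, 282, 283, 328, 288]
t=3: [354, 337, 352, 352, 373, 355]
t=4: [435, 425, 434, 434, 445, 436]
t=5: [535, 529, 534, 534, 540, 535]
t=6: [572, 575, 572, 572, 569, 572]
t=7: [526, 524, 526, 526, 527, 526]
t=8: [583, 583, 583, 583, 582, 583]
t=9: [513, 513, 513, 513, 513, 513]
t=10: [599, 599, 599, 599, 599, 599]
t=11: [493, 493, 493, 493, 493, 493]
t=12: [606, 606, 606, 606, 606, 606]
t=13: [485, 485, 485, 485, 485, 485]
t=14: [597, 597, 597, 597, 597, 597]
t=15: [496, 496, 496, 496, 496, 496]
t=16: [610, 610, 610, 610, 610, 610]
t=17: [480, 480, 480, 480, 480, 480]
t=18: [590, 590, 590, 590, 590, 590]
t=19: [504, 504, 504, 504, 504, 504]
t=20: [610, 610, 610, 610, 610, 610]

Answer: [480, 480, 480, 480, 480, 480]
Key observation: The state at step 16, [610, 610, 610, 610, 610, 610], reappears at step 20: the system is in a cycle of period 4 from step 16 on.  Therefore the state at step 3373 equals the state at step 16 + ((3373 - 16) mod 4) = 17, which is [480, 480, 480, 480, 480, 480].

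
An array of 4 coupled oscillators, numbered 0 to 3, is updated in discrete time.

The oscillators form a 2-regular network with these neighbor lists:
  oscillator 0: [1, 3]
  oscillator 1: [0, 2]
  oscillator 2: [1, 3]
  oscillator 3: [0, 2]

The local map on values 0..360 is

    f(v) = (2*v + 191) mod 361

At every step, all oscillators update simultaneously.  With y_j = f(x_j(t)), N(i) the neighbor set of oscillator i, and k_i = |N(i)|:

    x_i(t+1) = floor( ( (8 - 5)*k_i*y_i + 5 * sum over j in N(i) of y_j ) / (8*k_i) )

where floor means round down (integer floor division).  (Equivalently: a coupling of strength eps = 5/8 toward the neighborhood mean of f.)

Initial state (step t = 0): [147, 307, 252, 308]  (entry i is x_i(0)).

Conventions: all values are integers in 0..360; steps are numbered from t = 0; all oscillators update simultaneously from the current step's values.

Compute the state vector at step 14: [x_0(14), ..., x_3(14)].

Simulating step by step:
t=0: [147, 307, 252, 308]
t=1: [99, 174, 177, 175]
t=2: [122, 133, 180, 133]
t=3: [87, 118, 131, 118]
t=4: [42, 54, 75, 54]
t=5: [290, 304, 314, 304]
t=6: [66, 74, 84, 74]
t=7: [333, 340, 346, 340]
t=8: [143, 148, 153, 148]
t=9: [122, 126, 129, 126]
t=10: [79, 81, 84, 81]
t=11: [351, 353, 355, 353]
t=12: [173, 175, 176, 175]
t=13: [178, 179, 180, 179]
t=14: [187, 188, 188, 188]

Answer: [187, 188, 188, 188]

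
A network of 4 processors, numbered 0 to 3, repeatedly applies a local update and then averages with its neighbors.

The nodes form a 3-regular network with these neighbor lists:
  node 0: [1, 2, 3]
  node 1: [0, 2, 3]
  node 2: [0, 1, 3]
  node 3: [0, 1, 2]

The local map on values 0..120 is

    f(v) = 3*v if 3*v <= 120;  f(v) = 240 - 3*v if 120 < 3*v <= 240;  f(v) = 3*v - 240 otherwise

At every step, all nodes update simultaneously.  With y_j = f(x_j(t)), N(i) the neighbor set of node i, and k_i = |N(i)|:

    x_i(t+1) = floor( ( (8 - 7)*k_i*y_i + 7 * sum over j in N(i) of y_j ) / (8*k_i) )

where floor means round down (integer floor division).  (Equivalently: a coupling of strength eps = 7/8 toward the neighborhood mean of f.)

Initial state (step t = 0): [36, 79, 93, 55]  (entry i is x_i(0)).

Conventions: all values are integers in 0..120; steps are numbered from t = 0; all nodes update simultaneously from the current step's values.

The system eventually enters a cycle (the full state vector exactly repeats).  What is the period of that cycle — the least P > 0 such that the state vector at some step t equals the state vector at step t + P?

Simulating step by step:
t=0: [36, 79, 93, 55]
t=1: [47, 65, 59, 53]
t=2: [67, 76, 73, 70]
t=3: [23, 27, 26, 24]
t=4: [76, 74, 74, 75]
t=5: [16, 15, 15, 15]
t=6: [45, 45, 45, 45]
t=7: [105, 105, 105, 105]
t=8: [75, 75, 75, 75]
t=9: [15, 15, 15, 15]
t=10: [45, 45, 45, 45]

Answer: 4
Key observation: The state at step 6, [45, 45, 45, 45], reappears at step 10 — and no state repeats earlier — so the cycle the system enters has period 4.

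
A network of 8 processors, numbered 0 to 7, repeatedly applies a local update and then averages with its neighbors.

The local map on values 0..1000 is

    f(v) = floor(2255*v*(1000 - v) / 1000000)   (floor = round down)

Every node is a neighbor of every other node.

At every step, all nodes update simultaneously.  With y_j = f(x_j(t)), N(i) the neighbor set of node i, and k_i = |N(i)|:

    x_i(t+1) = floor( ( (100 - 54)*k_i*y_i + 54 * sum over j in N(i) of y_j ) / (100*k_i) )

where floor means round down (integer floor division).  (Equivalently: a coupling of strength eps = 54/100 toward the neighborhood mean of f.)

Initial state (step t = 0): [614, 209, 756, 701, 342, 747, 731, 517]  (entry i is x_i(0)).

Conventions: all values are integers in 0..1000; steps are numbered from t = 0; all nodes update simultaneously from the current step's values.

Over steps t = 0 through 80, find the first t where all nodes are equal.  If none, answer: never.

Simulating step by step:
t=0: [614, 209, 756, 701, 342, 747, 731, 517]  (not all equal)
t=1: [492, 430, 446, 468, 482, 450, 457, 503]  (not all equal)
t=2: [560, 556, 558, 560, 560, 558, 559, 560]  (not all equal)
t=3: [555, 555, 555, 555, 555, 555, 555, 555]  (all equal)

Answer: 3
Key observation: Synchronization is absorbing here: once all nodes are equal they stay equal, and step 3 is the first all-equal step.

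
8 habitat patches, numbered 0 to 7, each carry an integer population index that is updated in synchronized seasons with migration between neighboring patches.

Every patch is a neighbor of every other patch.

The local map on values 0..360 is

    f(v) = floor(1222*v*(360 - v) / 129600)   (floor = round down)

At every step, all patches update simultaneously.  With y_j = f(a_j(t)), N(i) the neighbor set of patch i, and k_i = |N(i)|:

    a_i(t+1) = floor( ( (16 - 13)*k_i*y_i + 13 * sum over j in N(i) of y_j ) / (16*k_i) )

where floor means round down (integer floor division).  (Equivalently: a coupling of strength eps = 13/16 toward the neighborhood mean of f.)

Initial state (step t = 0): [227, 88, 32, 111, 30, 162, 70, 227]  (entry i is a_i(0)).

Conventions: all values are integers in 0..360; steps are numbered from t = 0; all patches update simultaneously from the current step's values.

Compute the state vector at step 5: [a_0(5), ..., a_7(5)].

Simulating step by step:
t=0: [227, 88, 32, 111, 30, 162, 70, 227]
t=1: [221, 217, 208, 220, 208, 223, 215, 221]
t=2: [291, 292, 292, 291, 292, 291, 292, 291]
t=3: [188, 187, 187, 188, 187, 188, 187, 188]
t=4: [304, 304, 304, 304, 304, 304, 304, 304]
t=5: [160, 160, 160, 160, 160, 160, 160, 160]

Answer: [160, 160, 160, 160, 160, 160, 160, 160]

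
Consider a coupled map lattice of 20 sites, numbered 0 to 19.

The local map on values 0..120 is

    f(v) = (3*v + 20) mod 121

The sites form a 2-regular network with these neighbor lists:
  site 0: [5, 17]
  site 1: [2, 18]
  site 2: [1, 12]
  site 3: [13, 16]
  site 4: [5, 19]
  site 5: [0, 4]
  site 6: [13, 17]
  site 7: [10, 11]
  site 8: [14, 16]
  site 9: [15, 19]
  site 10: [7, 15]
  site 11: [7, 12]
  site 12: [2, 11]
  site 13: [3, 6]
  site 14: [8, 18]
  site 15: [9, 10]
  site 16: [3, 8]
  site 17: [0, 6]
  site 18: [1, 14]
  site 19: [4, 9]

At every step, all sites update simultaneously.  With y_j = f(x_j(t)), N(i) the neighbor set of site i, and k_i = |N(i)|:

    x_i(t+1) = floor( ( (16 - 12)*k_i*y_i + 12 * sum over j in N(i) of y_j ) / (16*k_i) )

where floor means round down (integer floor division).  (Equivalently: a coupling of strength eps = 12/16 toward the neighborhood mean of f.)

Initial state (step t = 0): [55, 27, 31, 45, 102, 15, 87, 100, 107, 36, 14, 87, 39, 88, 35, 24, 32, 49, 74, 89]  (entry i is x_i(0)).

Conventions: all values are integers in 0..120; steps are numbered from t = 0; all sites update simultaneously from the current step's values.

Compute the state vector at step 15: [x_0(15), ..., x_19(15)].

Answer: [66, 40, 56, 62, 40, 49, 89, 49, 64, 62, 54, 57, 30, 76, 53, 51, 44, 96, 82, 53]

Derivation:
t=0: [55, 27, 31, 45, 102, 15, 87, 100, 107, 36, 14, 87, 39, 88, 35, 24, 32, 49, 74, 89]
t=1: [57, 67, 72, 67, 62, 71, 42, 57, 69, 53, 79, 45, 61, 37, 38, 48, 78, 50, 39, 45]
t=2: [77, 74, 97, 33, 76, 86, 28, 35, 35, 43, 46, 65, 76, 49, 49, 38, 80, 47, 46, 62]
t=3: [30, 39, 19, 53, 46, 14, 58, 50, 25, 43, 15, 27, 62, 95, 26, 27, 50, 52, 26, 34]
t=4: [71, 69, 57, 56, 32, 70, 62, 74, 78, 45, 72, 75, 88, 64, 96, 60, 69, 82, 67, 24]
t=5: [77, 90, 73, 90, 104, 112, 64, 44, 67, 72, 58, 16, 37, 79, 58, 75, 56, 79, 89, 79]
t=6: [50, 73, 51, 42, 70, 65, 34, 60, 77, 35, 31, 32, 72, 55, 72, 71, 72, 41, 56, 80]
t=7: [55, 74, 100, 73, 69, 82, 32, 105, 88, 49, 99, 101, 91, 25, 57, 71, 41, 24, 104, 46]
t=8: [59, 63, 38, 73, 49, 69, 99, 81, 45, 67, 95, 74, 72, 111, 67, 73, 65, 90, 48, 66]
t=9: [76, 43, 79, 106, 87, 72, 78, 28, 81, 105, 67, 51, 33, 100, 53, 90, 80, 68, 81, 79]
t=10: [83, 20, 58, 60, 58, 45, 70, 83, 33, 46, 82, 96, 54, 60, 30, 84, 48, 32, 37, 53]
t=11: [63, 51, 71, 65, 52, 46, 100, 40, 87, 42, 27, 49, 67, 90, 75, 30, 85, 80, 73, 55]
t=12: [42, 99, 85, 53, 51, 62, 44, 59, 23, 71, 73, 56, 84, 76, 59, 74, 58, 66, 50, 46]
t=13: [74, 49, 47, 44, 58, 50, 46, 88, 78, 41, 58, 56, 45, 34, 70, 86, 73, 45, 68, 70]
t=14: [31, 65, 40, 52, 77, 39, 22, 63, 88, 59, 47, 45, 48, 25, 70, 44, 45, 22, 83, 62]
t=15: [66, 40, 56, 62, 40, 49, 89, 49, 64, 62, 54, 57, 30, 76, 53, 51, 44, 96, 82, 53]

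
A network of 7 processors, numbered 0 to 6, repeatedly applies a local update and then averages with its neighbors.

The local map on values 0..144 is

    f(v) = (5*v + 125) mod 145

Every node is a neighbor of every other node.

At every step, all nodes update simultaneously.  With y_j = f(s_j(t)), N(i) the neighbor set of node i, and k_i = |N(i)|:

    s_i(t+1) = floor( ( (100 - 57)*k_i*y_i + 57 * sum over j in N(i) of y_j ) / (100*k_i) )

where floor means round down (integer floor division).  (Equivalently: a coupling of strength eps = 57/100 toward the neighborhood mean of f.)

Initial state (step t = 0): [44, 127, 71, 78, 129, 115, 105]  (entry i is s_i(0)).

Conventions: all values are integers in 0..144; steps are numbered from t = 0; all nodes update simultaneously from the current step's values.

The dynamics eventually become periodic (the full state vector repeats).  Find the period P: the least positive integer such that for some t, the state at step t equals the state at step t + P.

Answer: 9
Key observation: The state at step 60, [48, 41, 48, 48, 48, 48, 48], reappears at step 69 — and no state repeats earlier — so the cycle the system enters has period 9.

Derivation:
t=0: [44, 127, 71, 78, 129, 115, 105]
t=1: [61, 54, 57, 69, 57, 82, 66]
t=2: [107, 95, 101, 72, 101, 94, 67]
t=3: [54, 34, 44, 44, 44, 32, 35]
t=4: [75, 42, 58, 58, 58, 87, 43]
t=5: [84, 77, 104, 104, 104, 104, 79]
t=6: [87, 75, 72, 72, 72, 72, 78]
t=7: [86, 66, 61, 61, 61, 61, 71]
t=8: [110, 77, 117, 117, 117, 117, 85]
t=9: [108, 101, 120, 120, 120, 120, 115]
t=10: [52, 40, 24, 24, 24, 24, 64]
t=11: [83, 63, 84, 84, 84, 84, 54]
t=12: [97, 63, 99, 99, 99, 99, 97]
t=13: [31, 23, 34, 34, 34, 34, 31]
t=14: [81, 68, 38, 38, 38, 38, 81]
t=15: [62, 40, 38, 38, 38, 38, 62]
t=16: [12, 24, 21, 21, 21, 21, 12]
t=17: [62, 82, 77, 77, 77, 77, 62]
t=18: [38, 71, 63, 63, 63, 63, 38]
t=19: [19, 26, 12, 12, 12, 12, 19]
t=20: [65, 76, 53, 53, 53, 53, 65]
t=21: [52, 70, 81, 81, 81, 81, 52]
t=22: [89, 71, 89, 89, 89, 89, 89]
t=23: [126, 96, 126, 126, 126, 126, 126]
t=24: [29, 27, 29, 29, 29, 29, 29]
t=25: [124, 120, 124, 124, 124, 124, 124]
t=26: [18, 11, 18, 18, 18, 18, 18]
t=27: [66, 54, 66, 66, 66, 66, 66]
t=28: [28, 56, 28, 28, 28, 28, 28]
t=29: [119, 117, 119, 119, 119, 119, 119]
t=30: [139, 135, 139, 139, 139, 139, 139]
t=31: [93, 86, 93, 93, 93, 93, 93]
t=32: [20, 57, 20, 20, 20, 20, 20]
t=33: [83, 97, 83, 83, 83, 83, 83]
t=34: [97, 72, 97, 97, 97, 97, 97]
t=35: [31, 38, 31, 31, 31, 31, 31]
t=36: [124, 87, 124, 124, 124, 124, 124]
t=37: [29, 65, 29, 29, 29, 29, 29]
t=38: [114, 77, 114, 114, 114, 114, 114]
t=39: [111, 97, 111, 111, 111, 111, 111]
t=40: [93, 69, 93, 93, 93, 93, 93]
t=41: [12, 20, 12, 12, 12, 12, 12]
t=42: [43, 57, 43, 43, 43, 43, 43]
t=43: [56, 80, 56, 56, 56, 56, 56]
t=44: [112, 104, 112, 112, 112, 112, 112]
t=45: [101, 87, 101, 101, 101, 101, 101]
t=46: [57, 82, 57, 57, 57, 57, 57]
t=47: [118, 111, 118, 118, 118, 118, 118]
t=48: [131, 119, 131, 131, 131, 131, 131]
t=49: [63, 91, 63, 63, 63, 63, 63]
t=50: [4, 2, 4, 4, 4, 4, 4]
t=51: [12, 58, 12, 12, 12, 12, 12]
t=52: [48, 76, 48, 48, 48, 48, 48]
t=53: [74, 72, 74, 74, 74, 74, 74]
t=54: [59, 55, 59, 59, 59, 59, 59]
t=55: [128, 121, 128, 128, 128, 128, 128]
t=56: [36, 24, 36, 36, 36, 36, 36]
t=57: [23, 51, 23, 23, 23, 23, 23]
t=58: [94, 92, 94, 94, 94, 94, 94]
t=59: [14, 10, 14, 14, 14, 14, 14]
t=60: [48, 41, 48, 48, 48, 48, 48]
t=61: [71, 59, 71, 71, 71, 71, 71]
t=62: [53, 81, 53, 53, 53, 53, 53]
t=63: [99, 97, 99, 99, 99, 99, 99]
t=64: [39, 35, 39, 39, 39, 39, 39]
t=65: [28, 21, 28, 28, 28, 28, 28]
t=66: [116, 104, 116, 116, 116, 116, 116]
t=67: [119, 99, 119, 119, 119, 119, 119]
t=68: [130, 97, 130, 130, 130, 130, 130]
t=69: [48, 41, 48, 48, 48, 48, 48]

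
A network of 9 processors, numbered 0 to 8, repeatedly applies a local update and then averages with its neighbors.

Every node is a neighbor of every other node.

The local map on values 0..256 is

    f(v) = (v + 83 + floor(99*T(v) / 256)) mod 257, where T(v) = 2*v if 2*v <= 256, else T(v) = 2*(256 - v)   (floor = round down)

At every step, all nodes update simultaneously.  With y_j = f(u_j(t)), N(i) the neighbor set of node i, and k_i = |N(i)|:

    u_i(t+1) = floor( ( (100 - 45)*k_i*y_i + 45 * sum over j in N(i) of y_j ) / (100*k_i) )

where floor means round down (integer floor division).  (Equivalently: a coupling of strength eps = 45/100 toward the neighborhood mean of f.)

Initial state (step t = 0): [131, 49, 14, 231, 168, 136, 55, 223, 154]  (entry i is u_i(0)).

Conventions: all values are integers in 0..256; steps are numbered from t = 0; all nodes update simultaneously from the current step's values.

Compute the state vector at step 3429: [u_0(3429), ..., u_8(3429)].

Simulating step by step:
t=0: [131, 49, 14, 231, 168, 136, 55, 223, 154]
t=1: [73, 130, 99, 84, 77, 73, 135, 83, 75]
t=2: [185, 106, 80, 194, 188, 185, 106, 193, 186]
t=3: [68, 42, 146, 69, 68, 68, 42, 69, 68]
t=4: [189, 167, 117, 190, 189, 189, 167, 190, 189]
t=5: [63, 61, 47, 64, 63, 63, 61, 64, 63]
t=6: [192, 190, 178, 193, 192, 192, 190, 193, 192]
t=7: [66, 66, 65, 66, 66, 66, 66, 66, 66]
t=8: [199, 199, 198, 199, 199, 199, 199, 199, 199]
t=9: [68, 68, 68, 68, 68, 68, 68, 68, 68]
t=10: [203, 203, 203, 203, 203, 203, 203, 203, 203]
t=11: [69, 69, 69, 69, 69, 69, 69, 69, 69]
t=12: [205, 205, 205, 205, 205, 205, 205, 205, 205]
t=13: [70, 70, 70, 70, 70, 70, 70, 70, 70]
t=14: [207, 207, 207, 207, 207, 207, 207, 207, 207]
t=15: [70, 70, 70, 70, 70, 70, 70, 70, 70]

Answer: [70, 70, 70, 70, 70, 70, 70, 70, 70]
Key observation: The state at step 13, [70, 70, 70, 70, 70, 70, 70, 70, 70], reappears at step 15: the system is in a cycle of period 2 from step 13 on.  Therefore the state at step 3429 equals the state at step 13 + ((3429 - 13) mod 2) = 13, which is [70, 70, 70, 70, 70, 70, 70, 70, 70].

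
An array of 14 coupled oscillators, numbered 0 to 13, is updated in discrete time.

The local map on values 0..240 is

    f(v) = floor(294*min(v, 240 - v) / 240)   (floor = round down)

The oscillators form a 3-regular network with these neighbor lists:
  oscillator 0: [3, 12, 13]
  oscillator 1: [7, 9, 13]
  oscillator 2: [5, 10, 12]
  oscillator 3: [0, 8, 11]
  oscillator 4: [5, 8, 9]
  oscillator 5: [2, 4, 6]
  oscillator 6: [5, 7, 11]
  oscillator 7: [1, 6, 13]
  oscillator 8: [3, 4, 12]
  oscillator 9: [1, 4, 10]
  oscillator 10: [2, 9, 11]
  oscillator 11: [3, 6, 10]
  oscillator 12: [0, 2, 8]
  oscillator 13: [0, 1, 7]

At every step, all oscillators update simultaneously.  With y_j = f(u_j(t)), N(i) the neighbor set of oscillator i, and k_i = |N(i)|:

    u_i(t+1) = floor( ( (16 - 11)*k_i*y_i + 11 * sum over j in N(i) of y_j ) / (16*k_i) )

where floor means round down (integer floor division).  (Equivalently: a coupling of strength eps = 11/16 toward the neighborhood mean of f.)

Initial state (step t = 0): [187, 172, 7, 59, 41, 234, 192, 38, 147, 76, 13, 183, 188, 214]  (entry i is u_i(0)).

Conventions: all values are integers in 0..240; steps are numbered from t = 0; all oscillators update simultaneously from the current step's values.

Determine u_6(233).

Simulating step by step:
t=0: [187, 172, 7, 59, 41, 234, 192, 38, 147, 76, 13, 183, 188, 214]
t=1: [58, 64, 21, 78, 64, 28, 46, 53, 77, 62, 43, 54, 62, 53]
t=2: [75, 70, 44, 82, 70, 47, 55, 65, 86, 71, 54, 67, 66, 68]
t=3: [88, 83, 63, 94, 83, 64, 70, 78, 93, 80, 71, 79, 82, 84]
t=4: [106, 99, 84, 108, 97, 84, 88, 95, 107, 96, 88, 95, 99, 101]
t=5: [126, 119, 107, 127, 117, 106, 109, 116, 125, 115, 110, 115, 120, 122]
t=6: [141, 142, 134, 139, 138, 133, 135, 141, 141, 140, 136, 136, 139, 142]
t=7: [121, 120, 127, 123, 124, 128, 126, 122, 122, 123, 126, 126, 123, 120]
t=8: [144, 145, 139, 142, 141, 138, 139, 144, 143, 142, 139, 139, 142, 145]
t=9: [118, 117, 122, 119, 120, 122, 121, 117, 119, 120, 122, 122, 119, 116]
t=10: [144, 143, 144, 144, 145, 144, 144, 143, 145, 145, 144, 144, 144, 142]
t=11: [117, 118, 117, 116, 116, 116, 117, 118, 116, 116, 116, 117, 116, 118]
t=12: [142, 143, 142, 142, 142, 142, 143, 143, 142, 142, 142, 142, 142, 143]
t=13: [119, 118, 120, 120, 120, 119, 118, 118, 120, 119, 120, 119, 120, 118]
t=14: [145, 144, 146, 146, 146, 145, 144, 144, 147, 145, 146, 145, 146, 144]
t=15: [115, 116, 115, 115, 115, 115, 116, 117, 114, 115, 115, 115, 114, 116]
t=16: [140, 141, 139, 139, 139, 140, 141, 142, 139, 140, 140, 140, 139, 141]
t=17: [122, 121, 122, 122, 122, 122, 121, 120, 123, 122, 122, 122, 122, 121]
t=18: [144, 145, 144, 143, 143, 144, 145, 145, 143, 144, 144, 144, 143, 145]
t=19: [117, 116, 117, 117, 117, 117, 116, 116, 118, 117, 117, 117, 117, 116]
t=20: [142, 142, 143, 143, 143, 142, 142, 142, 143, 142, 143, 142, 143, 142]
t=21: [119, 120, 118, 118, 118, 119, 120, 120, 118, 119, 118, 119, 118, 120]
t=22: [145, 146, 144, 144, 144, 145, 146, 147, 144, 145, 144, 145, 144, 146]
t=23: [116, 114, 116, 116, 116, 116, 115, 114, 117, 116, 116, 116, 116, 114]
t=24: [141, 139, 142, 142, 142, 141, 140, 139, 142, 141, 142, 141, 142, 139]
t=25: [121, 122, 120, 120, 120, 120, 121, 122, 120, 121, 120, 120, 120, 122]
t=26: [145, 144, 147, 146, 146, 146, 145, 144, 147, 145, 146, 146, 146, 144]
t=27: [115, 116, 114, 114, 114, 114, 115, 116, 114, 115, 114, 115, 114, 116]
t=28: [140, 141, 139, 139, 139, 139, 140, 141, 139, 140, 139, 139, 139, 141]
t=29: [122, 121, 123, 122, 122, 122, 122, 121, 123, 122, 122, 122, 122, 121]
t=30: [144, 144, 143, 143, 143, 143, 144, 144, 143, 144, 143, 144, 143, 144]
t=31: [117, 117, 118, 117, 117, 117, 117, 117, 118, 117, 117, 117, 117, 117]
t=32: [143, 143, 143, 143, 143, 143, 143, 143, 143, 143, 143, 143, 143, 143]
t=33: [118, 118, 118, 118, 118, 118, 118, 118, 118, 118, 118, 118, 118, 118]
t=34: [144, 144, 144, 144, 144, 144, 144, 144, 144, 144, 144, 144, 144, 144]
t=35: [117, 117, 117, 117, 117, 117, 117, 117, 117, 117, 117, 117, 117, 117]
t=36: [143, 143, 143, 143, 143, 143, 143, 143, 143, 143, 143, 143, 143, 143]

Answer: u_6(233) = 118
Key observation: The state at step 32, [143, 143, 143, 143, 143, 143, 143, 143, 143, 143, 143, 143, 143, 143], reappears at step 36: the system is in a cycle of period 4 from step 32 on.  Therefore the state at step 233 equals the state at step 32 + ((233 - 32) mod 4) = 33, which is [118, 118, 118, 118, 118, 118, 118, 118, 118, 118, 118, 118, 118, 118].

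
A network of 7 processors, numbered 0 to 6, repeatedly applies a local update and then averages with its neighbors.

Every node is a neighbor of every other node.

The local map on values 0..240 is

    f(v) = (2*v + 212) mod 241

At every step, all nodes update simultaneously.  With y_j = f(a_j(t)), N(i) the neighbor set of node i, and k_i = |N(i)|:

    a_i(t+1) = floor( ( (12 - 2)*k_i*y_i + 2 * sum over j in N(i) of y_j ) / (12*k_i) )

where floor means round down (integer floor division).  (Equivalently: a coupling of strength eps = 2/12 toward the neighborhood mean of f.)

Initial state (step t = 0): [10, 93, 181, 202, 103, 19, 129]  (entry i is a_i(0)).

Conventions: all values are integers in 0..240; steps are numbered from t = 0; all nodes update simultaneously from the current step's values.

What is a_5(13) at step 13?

Simulating step by step:
t=0: [10, 93, 181, 202, 103, 19, 129]
t=1: [215, 155, 102, 136, 171, 35, 213]
t=2: [146, 50, 158, 19, 75, 50, 143]
t=3: [27, 67, 46, 17, 107, 67, 22]
t=4: [34, 98, 64, 18, 163, 98, 26]
t=5: [46, 150, 95, 21, 60, 150, 34]
t=6: [62, 36, 141, 22, 85, 36, 43]
t=7: [87, 45, 20, 23, 124, 45, 57]
t=8: [133, 65, 25, 30, 193, 65, 85]
t=9: [211, 102, 37, 45, 114, 102, 134]
t=10: [151, 170, 65, 78, 189, 170, 221]
t=11: [44, 75, 100, 121, 105, 75, 157]
t=12: [72, 122, 163, 196, 171, 122, 60]
t=13: [117, 197, 69, 122, 82, 197, 97]

Answer: a_5(13) = 197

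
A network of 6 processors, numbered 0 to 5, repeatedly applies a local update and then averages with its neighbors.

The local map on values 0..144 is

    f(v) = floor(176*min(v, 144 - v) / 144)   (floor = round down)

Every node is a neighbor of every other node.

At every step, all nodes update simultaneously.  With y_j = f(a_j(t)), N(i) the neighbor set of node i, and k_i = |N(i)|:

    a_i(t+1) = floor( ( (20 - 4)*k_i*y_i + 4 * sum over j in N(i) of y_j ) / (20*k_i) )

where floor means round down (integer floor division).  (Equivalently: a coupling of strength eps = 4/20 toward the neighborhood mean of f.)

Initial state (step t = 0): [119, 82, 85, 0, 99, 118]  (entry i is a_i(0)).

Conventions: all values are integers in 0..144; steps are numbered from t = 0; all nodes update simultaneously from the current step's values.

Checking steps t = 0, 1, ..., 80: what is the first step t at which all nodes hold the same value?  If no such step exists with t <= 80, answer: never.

Simulating step by step:
t=0: [119, 82, 85, 0, 99, 118]  (not all equal)
t=1: [33, 67, 65, 10, 52, 34]  (not all equal)
t=2: [43, 74, 72, 21, 60, 43]  (not all equal)
t=3: [54, 79, 81, 34, 70, 54]  (not all equal)
t=4: [66, 76, 75, 47, 81, 66]  (not all equal)
t=5: [79, 81, 82, 61, 76, 79]  (not all equal)
t=6: [78, 77, 75, 74, 81, 78]  (not all equal)
t=7: [80, 81, 83, 84, 78, 80]  (not all equal)
t=8: [77, 76, 74, 73, 79, 77]  (not all equal)
t=9: [81, 82, 84, 85, 79, 81]  (not all equal)
t=10: [76, 75, 73, 72, 78, 76]  (not all equal)
t=11: [83, 84, 85, 87, 80, 83]  (not all equal)
t=12: [73, 73, 72, 70, 76, 73]  (not all equal)
t=13: [85, 85, 87, 85, 83, 85]  (not all equal)
t=14: [71, 71, 69, 71, 73, 71]  (not all equal)
t=15: [85, 85, 84, 85, 85, 85]  (not all equal)
t=16: [72, 72, 72, 72, 72, 72]  (all equal)

Answer: 16
Key observation: Synchronization is absorbing here: once all nodes are equal they stay equal, and step 16 is the first all-equal step.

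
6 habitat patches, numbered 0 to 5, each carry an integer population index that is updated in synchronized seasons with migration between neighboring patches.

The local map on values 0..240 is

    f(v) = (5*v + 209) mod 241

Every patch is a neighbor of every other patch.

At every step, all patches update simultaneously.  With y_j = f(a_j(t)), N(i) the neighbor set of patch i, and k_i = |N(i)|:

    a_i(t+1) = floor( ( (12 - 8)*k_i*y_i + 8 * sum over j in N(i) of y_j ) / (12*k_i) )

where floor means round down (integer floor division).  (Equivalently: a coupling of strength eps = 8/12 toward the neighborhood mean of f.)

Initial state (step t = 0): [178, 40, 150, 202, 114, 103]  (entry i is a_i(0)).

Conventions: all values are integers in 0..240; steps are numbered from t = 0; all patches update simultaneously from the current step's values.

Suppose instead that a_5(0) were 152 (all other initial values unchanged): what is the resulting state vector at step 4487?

Answer: [114, 74, 88, 91, 99, 89]
Key observation: The state at step 15, [75, 83, 97, 100, 108, 98], reappears at step 25: the system is in a cycle of period 10 from step 15 on.  Therefore the state at step 4487 equals the state at step 15 + ((4487 - 15) mod 10) = 17, which is [114, 74, 88, 91, 99, 89].

Derivation:
t=0: [178, 40, 150, 202, 114, 152]
t=1: [108, 115, 129, 84, 93, 82]
t=2: [97, 104, 118, 121, 130, 119]
t=3: [122, 81, 95, 98, 107, 96]
t=4: [135, 143, 157, 160, 120, 158]
t=5: [106, 114, 80, 83, 91, 81]
t=6: [90, 98, 112, 115, 123, 113]
t=7: [122, 130, 96, 99, 107, 97]
t=8: [138, 146, 160, 163, 123, 161]
t=9: [121, 129, 95, 98, 106, 96]
t=10: [133, 141, 155, 158, 118, 156]
t=11: [96, 104, 70, 73, 81, 71]
t=12: [120, 80, 94, 97, 105, 95]
t=13: [128, 136, 150, 153, 113, 151]
t=14: [103, 111, 125, 80, 88, 78]
t=15: [75, 83, 97, 100, 108, 98]
t=16: [143, 151, 165, 168, 128, 166]
t=17: [114, 74, 88, 91, 99, 89]
t=18: [130, 138, 152, 155, 163, 153]
t=19: [81, 89, 55, 58, 66, 56]
t=20: [78, 86, 52, 55, 63, 53]
t=21: [127, 135, 149, 104, 112, 150]
t=22: [131, 139, 153, 108, 116, 154]
t=23: [86, 94, 60, 63, 71, 61]
t=24: [103, 111, 77, 80, 88, 78]
t=25: [75, 83, 97, 100, 108, 98]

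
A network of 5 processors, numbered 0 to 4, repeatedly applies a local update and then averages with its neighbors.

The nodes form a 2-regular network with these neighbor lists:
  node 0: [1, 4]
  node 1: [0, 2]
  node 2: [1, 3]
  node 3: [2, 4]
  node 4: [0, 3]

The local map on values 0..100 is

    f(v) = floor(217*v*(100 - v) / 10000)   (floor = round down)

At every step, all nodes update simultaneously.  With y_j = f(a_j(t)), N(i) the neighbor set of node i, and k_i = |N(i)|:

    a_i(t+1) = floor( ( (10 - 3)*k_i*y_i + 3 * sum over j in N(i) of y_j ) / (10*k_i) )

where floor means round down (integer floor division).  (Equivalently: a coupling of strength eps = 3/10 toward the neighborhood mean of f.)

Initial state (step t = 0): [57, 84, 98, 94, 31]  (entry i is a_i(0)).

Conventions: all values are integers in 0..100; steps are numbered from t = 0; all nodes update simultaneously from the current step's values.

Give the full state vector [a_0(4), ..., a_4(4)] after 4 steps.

Answer: [54, 53, 51, 52, 53]

Derivation:
t=0: [57, 84, 98, 94, 31]
t=1: [48, 28, 8, 15, 41]
t=2: [52, 40, 21, 28, 48]
t=3: [53, 49, 39, 43, 52]
t=4: [54, 53, 51, 52, 53]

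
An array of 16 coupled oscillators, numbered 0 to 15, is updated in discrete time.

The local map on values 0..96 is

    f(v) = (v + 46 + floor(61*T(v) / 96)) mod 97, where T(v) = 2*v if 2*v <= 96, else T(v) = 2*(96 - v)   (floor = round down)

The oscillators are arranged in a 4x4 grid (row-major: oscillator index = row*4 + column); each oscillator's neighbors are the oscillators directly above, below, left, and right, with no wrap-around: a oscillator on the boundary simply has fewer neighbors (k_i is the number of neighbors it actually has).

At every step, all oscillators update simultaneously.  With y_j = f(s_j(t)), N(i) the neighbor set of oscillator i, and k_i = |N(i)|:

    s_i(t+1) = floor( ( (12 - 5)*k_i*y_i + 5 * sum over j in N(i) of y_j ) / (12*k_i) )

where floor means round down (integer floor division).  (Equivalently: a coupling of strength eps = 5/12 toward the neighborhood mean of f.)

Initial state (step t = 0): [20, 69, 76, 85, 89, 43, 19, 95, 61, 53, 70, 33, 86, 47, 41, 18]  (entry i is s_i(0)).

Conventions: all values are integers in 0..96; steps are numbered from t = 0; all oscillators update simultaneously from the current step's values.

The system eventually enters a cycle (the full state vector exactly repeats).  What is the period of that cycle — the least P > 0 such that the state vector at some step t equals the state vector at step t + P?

Answer: 2
Key observation: The state at step 4, [55, 55, 55, 55, 55, 55, 55, 55, 56, 56, 56, 56, 56, 56, 56, 56], reappears at step 6 — and no state repeats earlier — so the cycle the system enters has period 2.

Derivation:
t=0: [20, 69, 76, 85, 89, 43, 19, 95, 61, 53, 70, 33, 86, 47, 41, 18]
t=1: [73, 56, 55, 47, 53, 52, 72, 48, 52, 54, 52, 38, 50, 52, 51, 63]
t=2: [52, 54, 55, 55, 55, 55, 53, 53, 56, 56, 53, 43, 56, 56, 56, 50]
t=3: [56, 56, 56, 56, 55, 55, 56, 54, 55, 55, 54, 50, 55, 55, 55, 54]
t=4: [55, 55, 55, 55, 55, 55, 55, 55, 56, 56, 56, 56, 56, 56, 56, 56]
t=5: [56, 56, 56, 56, 55, 55, 55, 55, 55, 55, 55, 55, 55, 55, 55, 55]
t=6: [55, 55, 55, 55, 55, 55, 55, 55, 56, 56, 56, 56, 56, 56, 56, 56]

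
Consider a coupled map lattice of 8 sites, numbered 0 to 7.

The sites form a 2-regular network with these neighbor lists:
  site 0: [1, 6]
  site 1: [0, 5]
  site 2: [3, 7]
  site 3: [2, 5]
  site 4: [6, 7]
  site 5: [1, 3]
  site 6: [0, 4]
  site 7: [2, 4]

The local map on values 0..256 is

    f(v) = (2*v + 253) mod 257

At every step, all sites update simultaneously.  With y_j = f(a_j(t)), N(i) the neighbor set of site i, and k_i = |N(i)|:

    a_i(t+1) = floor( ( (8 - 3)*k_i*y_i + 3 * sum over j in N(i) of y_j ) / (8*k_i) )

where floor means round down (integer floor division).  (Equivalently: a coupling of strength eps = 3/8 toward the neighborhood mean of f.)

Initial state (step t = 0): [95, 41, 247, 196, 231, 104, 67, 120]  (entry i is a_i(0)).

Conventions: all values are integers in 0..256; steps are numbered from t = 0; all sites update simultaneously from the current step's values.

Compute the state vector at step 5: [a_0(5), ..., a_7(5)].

Answer: [100, 97, 57, 118, 192, 156, 126, 121]

Derivation:
t=0: [95, 41, 247, 196, 231, 104, 67, 120]
t=1: [155, 121, 214, 163, 194, 166, 153, 228]
t=2: [83, 171, 153, 85, 124, 101, 61, 177]
t=3: [138, 118, 76, 149, 192, 170, 149, 112]
t=4: [59, 162, 140, 65, 125, 99, 49, 188]
t=5: [100, 97, 57, 118, 192, 156, 126, 121]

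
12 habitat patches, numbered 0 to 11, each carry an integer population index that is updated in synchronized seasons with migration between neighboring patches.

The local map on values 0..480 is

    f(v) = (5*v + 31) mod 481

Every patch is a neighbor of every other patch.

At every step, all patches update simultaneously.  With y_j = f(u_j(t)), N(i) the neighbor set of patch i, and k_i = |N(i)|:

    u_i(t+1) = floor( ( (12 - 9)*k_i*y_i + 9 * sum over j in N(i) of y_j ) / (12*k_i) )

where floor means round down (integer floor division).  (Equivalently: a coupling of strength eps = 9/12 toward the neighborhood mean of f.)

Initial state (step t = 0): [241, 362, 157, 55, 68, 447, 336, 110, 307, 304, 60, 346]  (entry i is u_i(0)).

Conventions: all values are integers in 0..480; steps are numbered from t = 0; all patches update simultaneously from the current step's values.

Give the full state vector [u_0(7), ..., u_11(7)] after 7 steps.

Simulating step by step:
t=0: [241, 362, 157, 55, 68, 447, 336, 110, 307, 304, 60, 346]
t=1: [273, 295, 284, 278, 290, 285, 271, 241, 245, 242, 283, 281]
t=2: [267, 199, 189, 271, 195, 190, 265, 238, 241, 239, 188, 274]
t=3: [251, 189, 180, 254, 185, 181, 249, 224, 227, 225, 179, 257]
t=4: [315, 258, 337, 317, 342, 338, 313, 290, 293, 291, 337, 320]
t=5: [185, 221, 205, 187, 210, 206, 184, 163, 165, 164, 205, 190]
t=6: [267, 212, 198, 181, 202, 199, 266, 247, 249, 248, 198, 184]
t=7: [281, 231, 218, 290, 221, 219, 280, 262, 264, 263, 218, 293]

Answer: [281, 231, 218, 290, 221, 219, 280, 262, 264, 263, 218, 293]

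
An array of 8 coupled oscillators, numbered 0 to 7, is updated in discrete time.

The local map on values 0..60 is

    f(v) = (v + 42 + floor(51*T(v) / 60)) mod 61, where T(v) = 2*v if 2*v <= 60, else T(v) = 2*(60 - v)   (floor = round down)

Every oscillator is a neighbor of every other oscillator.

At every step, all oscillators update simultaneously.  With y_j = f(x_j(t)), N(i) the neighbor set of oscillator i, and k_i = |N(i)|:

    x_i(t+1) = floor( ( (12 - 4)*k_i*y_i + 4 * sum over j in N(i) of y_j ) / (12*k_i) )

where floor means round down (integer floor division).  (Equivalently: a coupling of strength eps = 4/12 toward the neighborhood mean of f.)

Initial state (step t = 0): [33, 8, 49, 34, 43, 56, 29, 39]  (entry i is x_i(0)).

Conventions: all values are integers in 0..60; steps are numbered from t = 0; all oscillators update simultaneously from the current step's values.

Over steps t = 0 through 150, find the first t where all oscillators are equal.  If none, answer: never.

Simulating step by step:
t=0: [33, 8, 49, 34, 43, 56, 29, 39]  (not all equal)
t=1: [54, 19, 47, 54, 50, 44, 54, 52]  (not all equal)
t=2: [45, 37, 48, 45, 47, 49, 45, 45]  (not all equal)
t=3: [51, 54, 49, 51, 50, 49, 51, 51]  (not all equal)
t=4: [47, 45, 47, 47, 47, 47, 47, 47]  (not all equal)
t=5: [50, 50, 50, 50, 50, 50, 50, 50]  (all equal)

Answer: 5
Key observation: Synchronization is absorbing here: once all oscillators are equal they stay equal, and step 5 is the first all-equal step.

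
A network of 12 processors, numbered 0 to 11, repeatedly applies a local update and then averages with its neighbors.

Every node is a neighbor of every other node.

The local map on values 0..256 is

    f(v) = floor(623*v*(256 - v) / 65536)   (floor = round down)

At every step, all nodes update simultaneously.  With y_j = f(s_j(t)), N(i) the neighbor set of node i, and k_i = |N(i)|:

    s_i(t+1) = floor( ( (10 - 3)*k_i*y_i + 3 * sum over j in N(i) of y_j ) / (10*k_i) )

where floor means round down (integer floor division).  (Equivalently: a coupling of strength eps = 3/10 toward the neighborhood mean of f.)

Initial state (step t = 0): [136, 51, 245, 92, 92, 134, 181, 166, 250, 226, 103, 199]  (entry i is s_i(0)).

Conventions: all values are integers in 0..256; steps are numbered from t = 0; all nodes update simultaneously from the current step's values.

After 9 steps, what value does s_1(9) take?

Simulating step by step:
t=0: [136, 51, 245, 92, 92, 134, 181, 166, 250, 226, 103, 199]
t=1: [140, 102, 52, 132, 132, 140, 122, 131, 45, 79, 136, 108]
t=2: [150, 146, 113, 150, 150, 150, 150, 150, 107, 135, 150, 148]
t=3: [151, 151, 152, 151, 151, 151, 151, 151, 151, 153, 151, 151]
t=4: [149, 149, 149, 149, 149, 149, 149, 149, 149, 149, 149, 149]
t=5: [151, 151, 151, 151, 151, 151, 151, 151, 151, 151, 151, 151]
t=6: [150, 150, 150, 150, 150, 150, 150, 150, 150, 150, 150, 150]
t=7: [151, 151, 151, 151, 151, 151, 151, 151, 151, 151, 151, 151]
t=8: [150, 150, 150, 150, 150, 150, 150, 150, 150, 150, 150, 150]
t=9: [151, 151, 151, 151, 151, 151, 151, 151, 151, 151, 151, 151]

Answer: s_1(9) = 151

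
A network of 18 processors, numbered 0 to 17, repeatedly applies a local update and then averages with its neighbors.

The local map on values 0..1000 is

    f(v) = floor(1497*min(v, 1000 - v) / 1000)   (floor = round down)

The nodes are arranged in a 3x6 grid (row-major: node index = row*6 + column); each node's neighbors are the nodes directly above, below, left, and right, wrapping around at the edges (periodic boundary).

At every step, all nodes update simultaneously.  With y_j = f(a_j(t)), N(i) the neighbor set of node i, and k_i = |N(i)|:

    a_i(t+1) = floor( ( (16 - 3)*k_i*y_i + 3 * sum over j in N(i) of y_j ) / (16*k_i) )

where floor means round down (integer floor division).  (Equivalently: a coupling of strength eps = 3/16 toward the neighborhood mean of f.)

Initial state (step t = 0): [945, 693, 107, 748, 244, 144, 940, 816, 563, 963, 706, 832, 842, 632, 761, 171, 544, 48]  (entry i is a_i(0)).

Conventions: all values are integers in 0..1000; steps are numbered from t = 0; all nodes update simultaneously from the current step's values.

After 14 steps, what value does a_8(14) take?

Answer: a_8(14) = 434

Derivation:
t=0: [945, 693, 107, 748, 244, 144, 940, 816, 563, 963, 706, 832, 842, 632, 761, 171, 544, 48]
t=1: [113, 422, 216, 345, 376, 210, 111, 305, 571, 125, 420, 242, 228, 509, 365, 276, 607, 122]
t=2: [205, 591, 371, 488, 552, 314, 197, 472, 592, 255, 589, 354, 335, 689, 542, 421, 561, 223]
t=3: [336, 592, 574, 697, 660, 468, 334, 666, 604, 430, 604, 510, 472, 495, 662, 626, 639, 371]
t=4: [525, 607, 618, 478, 519, 676, 519, 519, 588, 625, 594, 705, 681, 710, 528, 554, 542, 576]
t=5: [684, 591, 586, 699, 701, 511, 695, 695, 620, 577, 606, 472, 504, 469, 680, 666, 679, 613]
t=6: [503, 602, 601, 468, 468, 698, 481, 480, 564, 613, 584, 684, 706, 677, 501, 501, 489, 595]
t=7: [707, 602, 611, 691, 686, 485, 696, 698, 653, 597, 621, 496, 477, 509, 723, 736, 720, 590]
t=8: [472, 586, 566, 471, 483, 695, 479, 475, 517, 581, 565, 713, 685, 699, 440, 409, 436, 619]
t=9: [679, 620, 654, 695, 702, 484, 691, 695, 711, 635, 642, 460, 497, 480, 648, 621, 649, 557]
t=10: [507, 563, 512, 467, 467, 694, 486, 472, 446, 536, 538, 670, 713, 690, 532, 556, 530, 664]
t=11: [705, 655, 720, 698, 687, 486, 701, 691, 674, 691, 682, 512, 462, 493, 687, 670, 691, 505]
t=12: [469, 515, 430, 453, 479, 702, 472, 477, 481, 464, 486, 705, 672, 699, 480, 487, 477, 724]
t=13: [681, 707, 655, 681, 702, 468, 683, 702, 714, 697, 710, 465, 505, 489, 702, 723, 701, 433]
t=14: [497, 457, 503, 473, 458, 675, 495, 459, 434, 450, 448, 671, 711, 691, 460, 421, 454, 647]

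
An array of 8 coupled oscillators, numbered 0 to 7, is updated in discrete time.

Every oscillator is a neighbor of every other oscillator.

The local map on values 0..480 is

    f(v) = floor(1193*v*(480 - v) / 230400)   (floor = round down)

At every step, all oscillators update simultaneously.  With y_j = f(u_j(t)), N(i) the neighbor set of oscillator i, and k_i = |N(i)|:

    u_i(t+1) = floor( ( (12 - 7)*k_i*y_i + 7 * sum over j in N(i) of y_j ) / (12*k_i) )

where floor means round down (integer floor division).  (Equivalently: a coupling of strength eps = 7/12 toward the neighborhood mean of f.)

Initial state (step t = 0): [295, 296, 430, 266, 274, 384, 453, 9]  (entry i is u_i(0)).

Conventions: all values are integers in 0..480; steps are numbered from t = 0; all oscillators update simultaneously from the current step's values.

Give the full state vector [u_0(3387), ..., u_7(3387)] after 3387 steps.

Simulating step by step:
t=0: [295, 296, 430, 266, 274, 384, 453, 9]
t=1: [221, 221, 164, 225, 225, 191, 148, 134]
t=2: [284, 284, 275, 285, 285, 281, 270, 266]
t=3: [289, 289, 290, 288, 288, 289, 290, 291]
t=4: [285, 285, 285, 285, 285, 285, 285, 284]
t=5: [287, 287, 287, 287, 287, 287, 287, 287]
t=6: [286, 286, 286, 286, 286, 286, 286, 286]
t=7: [287, 287, 287, 287, 287, 287, 287, 287]

Answer: [287, 287, 287, 287, 287, 287, 287, 287]
Key observation: The state at step 5, [287, 287, 287, 287, 287, 287, 287, 287], reappears at step 7: the system is in a cycle of period 2 from step 5 on.  Therefore the state at step 3387 equals the state at step 5 + ((3387 - 5) mod 2) = 5, which is [287, 287, 287, 287, 287, 287, 287, 287].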